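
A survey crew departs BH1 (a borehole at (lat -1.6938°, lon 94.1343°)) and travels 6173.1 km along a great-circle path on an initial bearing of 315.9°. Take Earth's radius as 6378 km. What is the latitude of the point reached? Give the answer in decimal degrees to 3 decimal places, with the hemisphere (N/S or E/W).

35.064°N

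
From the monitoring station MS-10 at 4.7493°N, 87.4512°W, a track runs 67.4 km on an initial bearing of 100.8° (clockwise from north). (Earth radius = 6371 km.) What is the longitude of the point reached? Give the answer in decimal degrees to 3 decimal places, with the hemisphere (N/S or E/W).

δ = d/R = 67.4/6371 = 0.010579 rad
φ₂ = arcsin(sin φ₁ cos δ + cos φ₁ sin δ cos θ)
   = arcsin(0.08280·0.99994 + 0.99657·0.01058·-0.18738) = 4.63547°
λ₂ = λ₁ + atan2(sin θ sin δ cos φ₁, cos δ − sin φ₁ sin φ₂) = -86.85384°

86.854°W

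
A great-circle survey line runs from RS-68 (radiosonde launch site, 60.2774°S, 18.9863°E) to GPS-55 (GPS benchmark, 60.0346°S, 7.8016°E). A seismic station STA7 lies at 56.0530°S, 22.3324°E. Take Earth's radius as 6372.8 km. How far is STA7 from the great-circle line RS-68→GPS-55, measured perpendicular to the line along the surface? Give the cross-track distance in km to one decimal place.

455.6 km

δ₁₃ = central angle RS-68→STA7 = 0.079881 rad  (haversine)
θ₁₃ = bearing RS-68→STA7 = 24.108°,  θ₁₂ = bearing RS-68→GPS-55 = 267.635°
dₓₜ = R·arcsin(sin δ₁₃ · sin(θ₁₃ − θ₁₂)) = 6372.8·arcsin(0.07980·sin(-243.527°)) = 455.593 km
|dₓₜ| = 455.593 km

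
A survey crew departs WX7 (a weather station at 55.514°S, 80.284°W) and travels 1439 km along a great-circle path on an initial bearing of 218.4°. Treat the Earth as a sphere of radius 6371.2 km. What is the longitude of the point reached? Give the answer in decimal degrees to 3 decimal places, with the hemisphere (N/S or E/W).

99.146°W

δ = d/R = 1439/6371.2 = 0.225860 rad
φ₂ = arcsin(sin φ₁ cos δ + cos φ₁ sin δ cos θ)
   = arcsin(-0.82426·0.97460 + 0.56620·0.22394·-0.78369) = -64.51540°
λ₂ = λ₁ + atan2(sin θ sin δ cos φ₁, cos δ − sin φ₁ sin φ₂) = -99.14619°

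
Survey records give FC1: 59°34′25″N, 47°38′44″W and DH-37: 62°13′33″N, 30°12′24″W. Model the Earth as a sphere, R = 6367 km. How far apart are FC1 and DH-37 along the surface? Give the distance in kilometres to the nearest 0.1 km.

984.0 km

FC1: φ = +59.57361°, λ = -47.64556°
DH-37: φ = +62.22583°, λ = -30.20667°
Δφ = 2.6522°,  Δλ = 17.4389°
a = sin²(Δφ/2) + cos φ₁ cos φ₂ sin²(Δλ/2) = 0.005959
c = 2·arcsin(√a) = 0.154543 rad = 8.8547°
d = R·c = 6367 × 0.154543 = 984.0 km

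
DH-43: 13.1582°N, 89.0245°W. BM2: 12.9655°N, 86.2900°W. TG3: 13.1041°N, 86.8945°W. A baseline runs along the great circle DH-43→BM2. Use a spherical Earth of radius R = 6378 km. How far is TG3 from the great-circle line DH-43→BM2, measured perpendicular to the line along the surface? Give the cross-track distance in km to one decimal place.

δ₁₃ = central angle DH-43→TG3 = 0.036216 rad  (haversine)
θ₁₃ = bearing DH-43→TG3 = 91.252°,  θ₁₂ = bearing DH-43→BM2 = 93.828°
dₓₜ = R·arcsin(sin δ₁₃ · sin(θ₁₃ − θ₁₂)) = 6378·arcsin(0.03621·sin(-2.576°)) = -10.379 km
|dₓₜ| = 10.379 km

10.4 km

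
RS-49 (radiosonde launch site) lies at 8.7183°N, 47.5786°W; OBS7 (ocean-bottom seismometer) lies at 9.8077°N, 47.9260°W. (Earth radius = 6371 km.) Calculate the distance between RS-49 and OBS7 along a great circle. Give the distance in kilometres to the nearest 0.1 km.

Δφ = 1.0894°,  Δλ = -0.3474°
a = sin²(Δφ/2) + cos φ₁ cos φ₂ sin²(Δλ/2) = 0.000099
c = 2·arcsin(√a) = 0.019933 rad = 1.1421°
d = R·c = 6371 × 0.019933 = 127.0 km

127.0 km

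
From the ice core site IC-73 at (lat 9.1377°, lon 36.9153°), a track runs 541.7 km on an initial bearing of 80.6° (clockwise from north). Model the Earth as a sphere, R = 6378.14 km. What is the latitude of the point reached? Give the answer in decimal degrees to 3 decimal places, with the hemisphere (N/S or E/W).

9.899°N

δ = d/R = 541.7/6378.14 = 0.084931 rad
φ₂ = arcsin(sin φ₁ cos δ + cos φ₁ sin δ cos θ)
   = arcsin(0.15881·0.99640 + 0.98731·0.08483·0.16333) = 9.89913°
λ₂ = λ₁ + atan2(sin θ sin δ cos φ₁, cos δ − sin φ₁ sin φ₂) = 41.78870°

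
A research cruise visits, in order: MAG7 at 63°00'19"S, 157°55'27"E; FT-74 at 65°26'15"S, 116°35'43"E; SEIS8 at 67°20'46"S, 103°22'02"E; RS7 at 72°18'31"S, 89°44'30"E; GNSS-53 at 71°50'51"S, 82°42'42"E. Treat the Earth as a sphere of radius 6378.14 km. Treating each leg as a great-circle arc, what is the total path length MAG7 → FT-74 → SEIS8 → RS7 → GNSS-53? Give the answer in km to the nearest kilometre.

MAG7: φ = -63.00528°, λ = +157.92417°
FT-74: φ = -65.43750°, λ = +116.59528°
SEIS8: φ = -67.34611°, λ = +103.36722°
RS7: φ = -72.30861°, λ = +89.74167°
GNSS-53: φ = -71.84750°, λ = +82.71167°
MAG7→FT-74: c = 0.310752 rad, d = 1982.02 km
FT-74→SEIS8: c = 0.098048 rad, d = 625.37 km
SEIS8→RS7: c = 0.118751 rad, d = 757.41 km
RS7→GNSS-53: c = 0.038581 rad, d = 246.07 km
Total = 1982.02 + 625.37 + 757.41 + 246.07 = 3610.87 km

3611 km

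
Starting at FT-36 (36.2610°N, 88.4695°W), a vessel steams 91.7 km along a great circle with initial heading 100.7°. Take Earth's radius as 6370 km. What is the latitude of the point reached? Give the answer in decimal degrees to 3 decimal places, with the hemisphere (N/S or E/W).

36.104°N

δ = d/R = 91.7/6370 = 0.014396 rad
φ₂ = arcsin(sin φ₁ cos δ + cos φ₁ sin δ cos θ)
   = arcsin(0.59146·0.99990 + 0.80633·0.01440·-0.18567) = 36.10367°
λ₂ = λ₁ + atan2(sin θ sin δ cos φ₁, cos δ − sin φ₁ sin φ₂) = -87.46637°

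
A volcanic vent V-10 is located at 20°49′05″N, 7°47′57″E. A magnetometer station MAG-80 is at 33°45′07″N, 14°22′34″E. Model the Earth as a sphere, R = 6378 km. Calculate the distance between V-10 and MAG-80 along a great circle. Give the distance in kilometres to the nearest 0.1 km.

V-10: φ = +20.81806°, λ = +7.79917°
MAG-80: φ = +33.75194°, λ = +14.37611°
Δφ = 12.9339°,  Δλ = 6.5769°
a = sin²(Δφ/2) + cos φ₁ cos φ₂ sin²(Δλ/2) = 0.015243
c = 2·arcsin(√a) = 0.247555 rad = 14.1839°
d = R·c = 6378 × 0.247555 = 1578.9 km

1578.9 km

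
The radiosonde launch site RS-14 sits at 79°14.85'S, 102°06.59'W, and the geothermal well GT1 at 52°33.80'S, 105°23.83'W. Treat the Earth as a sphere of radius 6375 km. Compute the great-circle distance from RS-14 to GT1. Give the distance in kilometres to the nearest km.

2972 km

RS-14: φ = -79.24750°, λ = -102.10983°
GT1: φ = -52.56333°, λ = -105.39717°
Δφ = 26.6842°,  Δλ = -3.2873°
a = sin²(Δφ/2) + cos φ₁ cos φ₂ sin²(Δλ/2) = 0.053346
c = 2·arcsin(√a) = 0.466142 rad = 26.7080°
d = R·c = 6375 × 0.466142 = 2971.7 km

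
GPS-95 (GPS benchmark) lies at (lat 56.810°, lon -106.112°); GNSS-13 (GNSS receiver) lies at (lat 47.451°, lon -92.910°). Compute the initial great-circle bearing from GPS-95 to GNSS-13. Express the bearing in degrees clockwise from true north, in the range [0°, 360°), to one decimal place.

Δλ = 13.2020°
y = sin Δλ · cos φ₂ = 0.154439
x = cos φ₁ sin φ₂ − sin φ₁ cos φ₂ cos Δλ = -0.147664
θ = atan2(y, x) = 133.7153° → 133.7153° (mod 360°)

133.7°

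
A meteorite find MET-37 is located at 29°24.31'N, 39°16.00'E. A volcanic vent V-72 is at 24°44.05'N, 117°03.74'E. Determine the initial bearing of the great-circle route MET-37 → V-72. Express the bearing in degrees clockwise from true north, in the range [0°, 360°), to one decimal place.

73.1°

MET-37: φ = +29.40517°, λ = +39.26667°
V-72: φ = +24.73417°, λ = +117.06233°
Δλ = 77.7957°
y = sin Δλ · cos φ₂ = 0.887732
x = cos φ₁ sin φ₂ − sin φ₁ cos φ₂ cos Δλ = 0.270234
θ = atan2(y, x) = 73.0693° → 73.0693° (mod 360°)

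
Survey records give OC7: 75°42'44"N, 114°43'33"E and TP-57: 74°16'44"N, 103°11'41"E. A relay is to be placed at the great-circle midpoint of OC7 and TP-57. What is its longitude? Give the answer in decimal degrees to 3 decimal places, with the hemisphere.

108.690°E

OC7: φ = +75.71222°, λ = +114.72583°
TP-57: φ = +74.27889°, λ = +103.19472°
Bx = cos φ₂ cos Δλ = 0.265486,  By = cos φ₂ sin Δλ = -0.054164
φₘ = atan2(sin φ₁ + sin φ₂, √((cos φ₁ + Bx)² + By²)) = 75.06790°
λₘ = λ₁ + atan2(By, cos φ₁ + Bx) = 108.69029°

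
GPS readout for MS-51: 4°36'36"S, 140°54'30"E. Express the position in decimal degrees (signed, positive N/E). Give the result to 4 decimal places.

-4.6100°, +140.9083°

lat: 4.6100° S → -4.6100°
lon: 140.9083° E → +140.9083°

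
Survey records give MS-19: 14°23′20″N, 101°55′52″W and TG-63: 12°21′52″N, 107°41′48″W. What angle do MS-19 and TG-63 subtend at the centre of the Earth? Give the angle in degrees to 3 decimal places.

5.963°

MS-19: φ = +14.38889°, λ = -101.93111°
TG-63: φ = +12.36444°, λ = -107.69667°
Δφ = -2.0244°,  Δλ = -5.7656°
a = sin²(Δφ/2) + cos φ₁ cos φ₂ sin²(Δλ/2) = 0.002705
c = 2·arcsin(√a) = 0.104071 rad = 5.9628°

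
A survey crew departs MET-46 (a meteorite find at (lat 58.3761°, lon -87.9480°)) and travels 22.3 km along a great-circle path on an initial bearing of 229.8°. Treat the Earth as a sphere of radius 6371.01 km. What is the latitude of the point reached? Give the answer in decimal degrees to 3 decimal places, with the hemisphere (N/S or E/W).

58.246°N

δ = d/R = 22.3/6371.01 = 0.003500 rad
φ₂ = arcsin(sin φ₁ cos δ + cos φ₁ sin δ cos θ)
   = arcsin(0.85151·0.99999 + 0.52434·0.00350·-0.64546) = 58.24632°
λ₂ = λ₁ + atan2(sin θ sin δ cos φ₁, cos δ − sin φ₁ sin φ₂) = -88.23907°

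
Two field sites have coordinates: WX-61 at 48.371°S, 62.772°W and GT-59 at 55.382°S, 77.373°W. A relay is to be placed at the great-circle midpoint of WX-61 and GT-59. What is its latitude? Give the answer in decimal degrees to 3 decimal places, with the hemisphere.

Bx = cos φ₂ cos Δλ = 0.549755,  By = cos φ₂ sin Δλ = -0.143211
φₘ = atan2(sin φ₁ + sin φ₂, √((cos φ₁ + Bx)² + By²)) = -52.10139°
λₘ = λ₁ + atan2(By, cos φ₁ + Bx) = -69.49953°

52.101°S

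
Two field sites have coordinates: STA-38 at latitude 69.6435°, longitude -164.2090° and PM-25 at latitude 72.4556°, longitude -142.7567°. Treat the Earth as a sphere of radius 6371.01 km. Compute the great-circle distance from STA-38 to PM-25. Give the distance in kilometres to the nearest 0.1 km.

829.7 km

Δφ = 2.8121°,  Δλ = 21.4523°
a = sin²(Δφ/2) + cos φ₁ cos φ₂ sin²(Δλ/2) = 0.004234
c = 2·arcsin(√a) = 0.130236 rad = 7.4620°
d = R·c = 6371.01 × 0.130236 = 829.7 km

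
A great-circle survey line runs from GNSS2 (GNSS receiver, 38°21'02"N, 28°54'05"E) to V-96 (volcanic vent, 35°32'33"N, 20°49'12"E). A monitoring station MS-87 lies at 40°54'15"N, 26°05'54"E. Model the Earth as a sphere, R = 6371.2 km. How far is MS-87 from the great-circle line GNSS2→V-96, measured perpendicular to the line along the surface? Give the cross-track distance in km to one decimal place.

GNSS2: φ = +38.35056°, λ = +28.90139°
V-96: φ = +35.54250°, λ = +20.82000°
MS-87: φ = +40.90417°, λ = +26.09833°
δ₁₃ = central angle GNSS2→MS-87 = 0.058356 rad  (haversine)
θ₁₃ = bearing GNSS2→MS-87 = 320.674°,  θ₁₂ = bearing GNSS2→V-96 = 248.971°
dₓₜ = R·arcsin(sin δ₁₃ · sin(θ₁₃ − θ₁₂)) = 6371.2·arcsin(0.05832·sin(71.703°)) = 352.978 km
|dₓₜ| = 352.978 km

353.0 km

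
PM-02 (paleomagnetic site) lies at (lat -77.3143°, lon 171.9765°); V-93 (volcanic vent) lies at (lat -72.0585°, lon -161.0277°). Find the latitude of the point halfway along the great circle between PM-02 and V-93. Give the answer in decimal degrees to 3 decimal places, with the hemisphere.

75.079°S

Bx = cos φ₂ cos Δλ = 0.274481,  By = cos φ₂ sin Δλ = 0.139830
φₘ = atan2(sin φ₁ + sin φ₂, √((cos φ₁ + Bx)² + By²)) = -75.07877°
λₘ = λ₁ + atan2(By, cos φ₁ + Bx) = -172.22155°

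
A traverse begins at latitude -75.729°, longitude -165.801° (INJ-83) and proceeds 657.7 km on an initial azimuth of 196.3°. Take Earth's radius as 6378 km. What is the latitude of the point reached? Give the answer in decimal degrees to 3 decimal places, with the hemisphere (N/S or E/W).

δ = d/R = 657.7/6378 = 0.103120 rad
φ₂ = arcsin(sin φ₁ cos δ + cos φ₁ sin δ cos θ)
   = arcsin(-0.96914·0.99469 + 0.24651·0.10294·-0.95981) = -81.24469°
λ₂ = λ₁ + atan2(sin θ sin δ cos φ₁, cos δ − sin φ₁ sin φ₂) = -176.74238°

81.245°S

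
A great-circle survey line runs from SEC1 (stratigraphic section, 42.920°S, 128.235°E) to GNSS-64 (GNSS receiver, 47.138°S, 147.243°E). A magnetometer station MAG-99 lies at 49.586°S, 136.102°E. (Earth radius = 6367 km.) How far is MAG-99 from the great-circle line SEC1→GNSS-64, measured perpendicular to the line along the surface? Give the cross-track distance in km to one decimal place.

469.5 km

δ₁₃ = central angle SEC1→MAG-99 = 0.149997 rad  (haversine)
θ₁₃ = bearing SEC1→MAG-99 = 143.572°,  θ₁₂ = bearing SEC1→GNSS-64 = 114.036°
dₓₜ = R·arcsin(sin δ₁₃ · sin(θ₁₃ − θ₁₂)) = 6367·arcsin(0.14944·sin(29.536°)) = 469.462 km
|dₓₜ| = 469.462 km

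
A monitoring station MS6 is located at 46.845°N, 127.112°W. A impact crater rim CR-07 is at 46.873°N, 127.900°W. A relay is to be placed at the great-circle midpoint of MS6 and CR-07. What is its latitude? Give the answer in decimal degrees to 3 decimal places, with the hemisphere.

46.860°N

Bx = cos φ₂ cos Δλ = 0.683553,  By = cos φ₂ sin Δλ = -0.009402
φₘ = atan2(sin φ₁ + sin φ₂, √((cos φ₁ + Bx)² + By²)) = 46.85968°
λₘ = λ₁ + atan2(By, cos φ₁ + Bx) = -127.50590°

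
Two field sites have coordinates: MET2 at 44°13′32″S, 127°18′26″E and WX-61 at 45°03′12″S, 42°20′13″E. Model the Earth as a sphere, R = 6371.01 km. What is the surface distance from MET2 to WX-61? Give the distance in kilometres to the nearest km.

MET2: φ = -44.22556°, λ = +127.30722°
WX-61: φ = -45.05333°, λ = +42.33694°
Δφ = -0.8278°,  Δλ = -84.9703°
a = sin²(Δφ/2) + cos φ₁ cos φ₂ sin²(Δλ/2) = 0.230981
c = 2·arcsin(√a) = 1.002688 rad = 57.4498°
d = R·c = 6371.01 × 1.002688 = 6388.1 km

6388 km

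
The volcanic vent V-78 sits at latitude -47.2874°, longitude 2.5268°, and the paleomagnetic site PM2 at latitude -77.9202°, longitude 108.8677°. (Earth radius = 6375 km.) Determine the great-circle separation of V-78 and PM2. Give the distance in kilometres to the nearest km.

Δφ = -30.6328°,  Δλ = 106.3409°
a = sin²(Δφ/2) + cos φ₁ cos φ₂ sin²(Δλ/2) = 0.160722
c = 2·arcsin(√a) = 0.825001 rad = 47.2691°
d = R·c = 6375 × 0.825001 = 5259.4 km

5259 km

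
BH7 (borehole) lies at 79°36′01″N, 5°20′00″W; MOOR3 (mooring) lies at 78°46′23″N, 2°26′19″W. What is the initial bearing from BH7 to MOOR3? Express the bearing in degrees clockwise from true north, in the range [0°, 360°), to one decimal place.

BH7: φ = +79.60028°, λ = -5.33333°
MOOR3: φ = +78.77306°, λ = -2.43861°
Δλ = 2.8947°
y = sin Δλ · cos φ₂ = 0.009832
x = cos φ₁ sin φ₂ − sin φ₁ cos φ₂ cos Δλ = -0.014193
θ = atan2(y, x) = 145.2872° → 145.2872° (mod 360°)

145.3°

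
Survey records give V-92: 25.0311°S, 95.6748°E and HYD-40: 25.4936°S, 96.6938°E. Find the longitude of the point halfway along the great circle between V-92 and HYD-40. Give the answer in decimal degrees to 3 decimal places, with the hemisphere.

Bx = cos φ₂ cos Δλ = 0.902491,  By = cos φ₂ sin Δλ = 0.016052
φₘ = atan2(sin φ₁ + sin φ₂, √((cos φ₁ + Bx)² + By²)) = -25.26322°
λₘ = λ₁ + atan2(By, cos φ₁ + Bx) = 96.18333°

96.183°E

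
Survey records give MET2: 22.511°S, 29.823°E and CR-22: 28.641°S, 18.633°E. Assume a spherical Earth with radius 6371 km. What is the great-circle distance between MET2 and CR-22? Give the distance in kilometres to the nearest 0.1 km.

1312.1 km

Δφ = -6.1300°,  Δλ = -11.1900°
a = sin²(Δφ/2) + cos φ₁ cos φ₂ sin²(Δλ/2) = 0.010566
c = 2·arcsin(√a) = 0.205943 rad = 11.7996°
d = R·c = 6371 × 0.205943 = 1312.1 km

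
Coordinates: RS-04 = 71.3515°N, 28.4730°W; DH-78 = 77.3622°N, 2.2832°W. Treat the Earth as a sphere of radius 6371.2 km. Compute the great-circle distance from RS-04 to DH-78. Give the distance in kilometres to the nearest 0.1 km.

1015.7 km

Δφ = 6.0107°,  Δλ = 26.1898°
a = sin²(Δφ/2) + cos φ₁ cos φ₂ sin²(Δλ/2) = 0.006340
c = 2·arcsin(√a) = 0.159416 rad = 9.1339°
d = R·c = 6371.2 × 0.159416 = 1015.7 km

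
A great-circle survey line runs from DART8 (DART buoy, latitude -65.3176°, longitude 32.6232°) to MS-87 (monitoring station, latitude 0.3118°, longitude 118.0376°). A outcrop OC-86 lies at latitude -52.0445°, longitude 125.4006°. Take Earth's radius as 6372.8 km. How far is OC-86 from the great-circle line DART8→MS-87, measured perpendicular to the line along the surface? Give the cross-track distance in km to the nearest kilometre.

2632 km

δ₁₃ = central angle DART8→OC-86 = 0.789776 rad  (haversine)
θ₁₃ = bearing DART8→OC-86 = 120.116°,  θ₁₂ = bearing DART8→MS-87 = 85.702°
dₓₜ = R·arcsin(sin δ₁₃ · sin(θ₁₃ − θ₁₂)) = 6372.8·arcsin(0.71020·sin(34.414°)) = 2632.129 km
|dₓₜ| = 2632.129 km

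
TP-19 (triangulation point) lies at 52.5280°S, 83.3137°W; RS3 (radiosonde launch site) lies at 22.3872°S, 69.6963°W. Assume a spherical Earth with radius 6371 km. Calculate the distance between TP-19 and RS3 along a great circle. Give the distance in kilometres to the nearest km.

3547 km

Δφ = 30.1408°,  Δλ = 13.6174°
a = sin²(Δφ/2) + cos φ₁ cos φ₂ sin²(Δλ/2) = 0.075509
c = 2·arcsin(√a) = 0.556742 rad = 31.8990°
d = R·c = 6371 × 0.556742 = 3547.0 km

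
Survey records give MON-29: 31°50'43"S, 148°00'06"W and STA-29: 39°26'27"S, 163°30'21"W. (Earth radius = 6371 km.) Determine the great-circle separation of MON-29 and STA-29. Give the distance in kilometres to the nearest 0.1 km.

1632.4 km

MON-29: φ = -31.84528°, λ = -148.00167°
STA-29: φ = -39.44083°, λ = -163.50583°
Δφ = -7.5956°,  Δλ = -15.5042°
a = sin²(Δφ/2) + cos φ₁ cos φ₂ sin²(Δλ/2) = 0.016323
c = 2·arcsin(√a) = 0.256226 rad = 14.6807°
d = R·c = 6371 × 0.256226 = 1632.4 km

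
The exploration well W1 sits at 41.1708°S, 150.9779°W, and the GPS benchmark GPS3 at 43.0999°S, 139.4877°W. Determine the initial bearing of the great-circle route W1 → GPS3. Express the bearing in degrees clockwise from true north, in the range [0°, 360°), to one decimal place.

Δλ = 11.4902°
y = sin Δλ · cos φ₂ = 0.145449
x = cos φ₁ sin φ₂ − sin φ₁ cos φ₂ cos Δλ = -0.043296
θ = atan2(y, x) = 106.5768° → 106.5768° (mod 360°)

106.6°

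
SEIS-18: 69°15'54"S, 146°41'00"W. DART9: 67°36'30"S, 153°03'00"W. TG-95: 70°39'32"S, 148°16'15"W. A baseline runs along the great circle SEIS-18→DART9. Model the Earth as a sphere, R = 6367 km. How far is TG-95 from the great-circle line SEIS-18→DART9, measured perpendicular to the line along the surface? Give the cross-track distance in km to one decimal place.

162.8 km

SEIS-18: φ = -69.26500°, λ = -146.68333°
DART9: φ = -67.60833°, λ = -153.05000°
TG-95: φ = -70.65889°, λ = -148.27083°
δ₁₃ = central angle SEIS-18→TG-95 = 0.026113 rad  (haversine)
θ₁₃ = bearing SEIS-18→TG-95 = 200.574°,  θ₁₂ = bearing SEIS-18→DART9 = 302.308°
dₓₜ = R·arcsin(sin δ₁₃ · sin(θ₁₃ − θ₁₂)) = 6367·arcsin(0.02611·sin(-101.735°)) = -162.783 km
|dₓₜ| = 162.783 km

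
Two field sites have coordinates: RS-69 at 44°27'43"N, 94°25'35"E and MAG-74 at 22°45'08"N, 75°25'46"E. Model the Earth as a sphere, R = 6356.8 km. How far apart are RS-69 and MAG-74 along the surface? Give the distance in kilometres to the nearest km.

RS-69: φ = +44.46194°, λ = +94.42639°
MAG-74: φ = +22.75222°, λ = +75.42944°
Δφ = -21.7097°,  Δλ = -18.9969°
a = sin²(Δφ/2) + cos φ₁ cos φ₂ sin²(Δλ/2) = 0.053389
c = 2·arcsin(√a) = 0.466334 rad = 26.7190°
d = R·c = 6356.8 × 0.466334 = 2964.4 km

2964 km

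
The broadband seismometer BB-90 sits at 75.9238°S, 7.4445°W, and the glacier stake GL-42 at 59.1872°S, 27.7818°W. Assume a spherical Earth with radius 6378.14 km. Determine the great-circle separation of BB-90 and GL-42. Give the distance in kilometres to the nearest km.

2028 km

Δφ = 16.7366°,  Δλ = -20.3373°
a = sin²(Δφ/2) + cos φ₁ cos φ₂ sin²(Δλ/2) = 0.025064
c = 2·arcsin(√a) = 0.317968 rad = 18.2182°
d = R·c = 6378.14 × 0.317968 = 2028.0 km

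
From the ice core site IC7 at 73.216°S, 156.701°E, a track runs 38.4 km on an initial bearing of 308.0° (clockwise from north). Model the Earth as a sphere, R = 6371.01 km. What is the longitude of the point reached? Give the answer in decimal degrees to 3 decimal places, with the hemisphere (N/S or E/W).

155.770°E

δ = d/R = 38.4/6371.01 = 0.006027 rad
φ₂ = arcsin(sin φ₁ cos δ + cos φ₁ sin δ cos θ)
   = arcsin(-0.95740·0.99998 + 0.28876·0.00603·0.61566) = -73.00127°
λ₂ = λ₁ + atan2(sin θ sin δ cos φ₁, cos δ − sin φ₁ sin φ₂) = 155.77013°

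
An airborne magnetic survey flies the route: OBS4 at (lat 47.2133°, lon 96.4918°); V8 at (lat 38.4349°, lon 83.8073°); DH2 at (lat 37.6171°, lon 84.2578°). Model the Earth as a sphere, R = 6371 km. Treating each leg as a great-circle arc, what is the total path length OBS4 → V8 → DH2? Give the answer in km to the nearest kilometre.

OBS4→V8: c = 0.222721 rad, d = 1418.96 km
V8→DH2: c = 0.015559 rad, d = 99.13 km
Total = 1418.96 + 99.13 = 1518.09 km

1518 km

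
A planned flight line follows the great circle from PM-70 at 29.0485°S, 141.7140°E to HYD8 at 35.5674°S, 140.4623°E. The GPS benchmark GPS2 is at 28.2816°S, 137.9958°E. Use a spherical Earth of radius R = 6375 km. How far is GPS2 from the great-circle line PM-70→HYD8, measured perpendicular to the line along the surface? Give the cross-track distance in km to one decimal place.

δ₁₃ = central angle PM-70→GPS2 = 0.058490 rad  (haversine)
θ₁₃ = bearing PM-70→GPS2 = 282.331°,  θ₁₂ = bearing PM-70→HYD8 = 188.888°
dₓₜ = R·arcsin(sin δ₁₃ · sin(θ₁₃ − θ₁₂)) = 6375·arcsin(0.05846·sin(93.443°)) = 372.201 km
|dₓₜ| = 372.201 km

372.2 km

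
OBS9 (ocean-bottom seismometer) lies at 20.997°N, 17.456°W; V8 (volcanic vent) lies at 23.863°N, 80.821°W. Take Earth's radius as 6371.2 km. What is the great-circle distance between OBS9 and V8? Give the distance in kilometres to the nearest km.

Δφ = 2.8660°,  Δλ = -63.3650°
a = sin²(Δφ/2) + cos φ₁ cos φ₂ sin²(Δλ/2) = 0.236141
c = 2·arcsin(√a) = 1.014885 rad = 58.1487°
d = R·c = 6371.2 × 1.014885 = 6466.0 km

6466 km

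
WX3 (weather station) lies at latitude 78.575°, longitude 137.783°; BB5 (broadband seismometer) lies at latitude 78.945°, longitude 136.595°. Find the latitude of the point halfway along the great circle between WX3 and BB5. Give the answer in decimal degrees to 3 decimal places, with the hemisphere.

78.761°N

Bx = cos φ₂ cos Δλ = 0.191710,  By = cos φ₂ sin Δλ = -0.003976
φₘ = atan2(sin φ₁ + sin φ₂, √((cos φ₁ + Bx)² + By²)) = 78.76059°
λₘ = λ₁ + atan2(By, cos φ₁ + Bx) = 137.19865°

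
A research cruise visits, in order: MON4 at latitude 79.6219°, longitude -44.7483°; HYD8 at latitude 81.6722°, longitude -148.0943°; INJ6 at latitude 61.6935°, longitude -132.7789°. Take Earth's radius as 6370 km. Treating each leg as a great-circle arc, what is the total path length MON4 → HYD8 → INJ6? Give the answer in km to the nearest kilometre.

MON4→HYD8: c = 0.256650 rad, d = 1634.86 km
HYD8→INJ6: c = 0.355764 rad, d = 2266.22 km
Total = 1634.86 + 2266.22 = 3901.08 km

3901 km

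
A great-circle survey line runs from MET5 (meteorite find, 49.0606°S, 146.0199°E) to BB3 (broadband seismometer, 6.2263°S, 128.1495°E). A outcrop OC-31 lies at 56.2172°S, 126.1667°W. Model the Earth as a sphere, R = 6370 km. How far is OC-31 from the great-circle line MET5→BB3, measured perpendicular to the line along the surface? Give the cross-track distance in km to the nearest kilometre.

1779 km

δ₁₃ = central angle MET5→OC-31 = 0.874011 rad  (haversine)
θ₁₃ = bearing MET5→OC-31 = 133.571°,  θ₁₂ = bearing MET5→BB3 = 334.642°
dₓₜ = R·arcsin(sin δ₁₃ · sin(θ₁₃ − θ₁₂)) = 6370·arcsin(0.76691·sin(-201.071°)) = 1779.369 km
|dₓₜ| = 1779.369 km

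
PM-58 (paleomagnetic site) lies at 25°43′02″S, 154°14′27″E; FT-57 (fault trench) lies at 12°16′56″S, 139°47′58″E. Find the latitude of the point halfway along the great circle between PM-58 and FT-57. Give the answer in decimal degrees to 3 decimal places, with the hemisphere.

PM-58: φ = -25.71722°, λ = +154.24083°
FT-57: φ = -12.28222°, λ = +139.79944°
Bx = cos φ₂ cos Δλ = 0.946238,  By = cos φ₂ sin Δλ = -0.243681
φₘ = atan2(sin φ₁ + sin φ₂, √((cos φ₁ + Bx)² + By²)) = -19.14036°
λₘ = λ₁ + atan2(By, cos φ₁ + Bx) = 146.72574°

19.140°S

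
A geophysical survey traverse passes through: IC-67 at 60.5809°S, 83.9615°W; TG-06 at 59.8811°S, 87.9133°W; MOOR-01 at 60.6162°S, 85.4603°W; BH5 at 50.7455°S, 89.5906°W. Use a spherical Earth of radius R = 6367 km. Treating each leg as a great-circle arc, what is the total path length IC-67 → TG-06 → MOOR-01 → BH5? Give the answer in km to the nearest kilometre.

1516 km

IC-67→TG-06: c = 0.036351 rad, d = 231.45 km
TG-06→MOOR-01: c = 0.024816 rad, d = 158.01 km
MOOR-01→BH5: c = 0.176918 rad, d = 1126.44 km
Total = 231.45 + 158.01 + 1126.44 = 1515.89 km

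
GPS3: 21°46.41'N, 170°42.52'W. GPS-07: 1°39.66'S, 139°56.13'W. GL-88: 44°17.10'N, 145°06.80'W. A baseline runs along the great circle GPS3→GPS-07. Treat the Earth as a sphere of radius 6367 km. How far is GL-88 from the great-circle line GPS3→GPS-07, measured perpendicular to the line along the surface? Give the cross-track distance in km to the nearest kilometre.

3422 km

GPS3: φ = +21.77350°, λ = -170.70867°
GPS-07: φ = -1.66100°, λ = -139.93550°
GL-88: φ = +44.28500°, λ = -145.11333°
δ₁₃ = central angle GPS3→GL-88 = 0.538334 rad  (haversine)
θ₁₃ = bearing GPS3→GL-88 = 37.100°,  θ₁₂ = bearing GPS3→GPS-07 = 124.041°
dₓₜ = R·arcsin(sin δ₁₃ · sin(θ₁₃ − θ₁₂)) = 6367·arcsin(0.51271·sin(-86.941°)) = -3422.157 km
|dₓₜ| = 3422.157 km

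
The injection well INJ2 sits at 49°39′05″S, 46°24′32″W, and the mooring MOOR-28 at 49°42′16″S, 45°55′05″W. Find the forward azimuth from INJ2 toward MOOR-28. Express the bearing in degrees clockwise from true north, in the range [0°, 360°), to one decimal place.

99.7°

INJ2: φ = -49.65139°, λ = -46.40889°
MOOR-28: φ = -49.70444°, λ = -45.91806°
Δλ = 0.4908°
y = sin Δλ · cos φ₂ = 0.005540
x = cos φ₁ sin φ₂ − sin φ₁ cos φ₂ cos Δλ = -0.000944
θ = atan2(y, x) = 99.6705° → 99.6705° (mod 360°)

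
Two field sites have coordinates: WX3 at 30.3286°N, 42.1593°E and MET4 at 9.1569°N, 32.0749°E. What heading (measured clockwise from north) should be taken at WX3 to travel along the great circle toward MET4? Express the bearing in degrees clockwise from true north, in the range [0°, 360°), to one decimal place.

206.1°

Δλ = -10.0844°
y = sin Δλ · cos φ₂ = -0.172867
x = cos φ₁ sin φ₂ − sin φ₁ cos φ₂ cos Δλ = -0.353462
θ = atan2(y, x) = -153.9382° → 206.0618° (mod 360°)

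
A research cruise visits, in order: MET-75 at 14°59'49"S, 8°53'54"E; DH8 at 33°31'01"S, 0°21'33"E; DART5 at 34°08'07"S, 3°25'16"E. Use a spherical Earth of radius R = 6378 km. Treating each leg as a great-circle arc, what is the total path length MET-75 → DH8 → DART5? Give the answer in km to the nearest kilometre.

MET-75: φ = -14.99694°, λ = +8.89833°
DH8: φ = -33.51694°, λ = +0.35917°
DART5: φ = -34.13528°, λ = +3.42111°
MET-75→DH8: c = 0.350254 rad, d = 2233.92 km
DH8→DART5: c = 0.045686 rad, d = 291.38 km
Total = 2233.92 + 291.38 = 2525.31 km

2525 km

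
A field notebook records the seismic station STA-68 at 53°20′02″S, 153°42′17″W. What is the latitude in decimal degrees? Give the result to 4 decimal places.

53° + 20′/60 + 2″/3600 = 53 + 0.33333 + 0.00056 = 53.3339°

53.3339°S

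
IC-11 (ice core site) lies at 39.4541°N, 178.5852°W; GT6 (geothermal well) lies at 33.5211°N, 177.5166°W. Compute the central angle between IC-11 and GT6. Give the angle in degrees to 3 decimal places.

Δφ = -5.9330°,  Δλ = 1.0686°
a = sin²(Δφ/2) + cos φ₁ cos φ₂ sin²(Δλ/2) = 0.002734
c = 2·arcsin(√a) = 0.104628 rad = 5.9947°

5.995°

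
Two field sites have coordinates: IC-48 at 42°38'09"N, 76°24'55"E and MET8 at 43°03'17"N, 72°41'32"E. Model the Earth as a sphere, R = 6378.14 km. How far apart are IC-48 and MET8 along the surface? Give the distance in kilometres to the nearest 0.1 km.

307.4 km

IC-48: φ = +42.63583°, λ = +76.41528°
MET8: φ = +43.05472°, λ = +72.69222°
Δφ = 0.4189°,  Δλ = -3.7231°
a = sin²(Δφ/2) + cos φ₁ cos φ₂ sin²(Δλ/2) = 0.000581
c = 2·arcsin(√a) = 0.048196 rad = 2.7614°
d = R·c = 6378.14 × 0.048196 = 307.4 km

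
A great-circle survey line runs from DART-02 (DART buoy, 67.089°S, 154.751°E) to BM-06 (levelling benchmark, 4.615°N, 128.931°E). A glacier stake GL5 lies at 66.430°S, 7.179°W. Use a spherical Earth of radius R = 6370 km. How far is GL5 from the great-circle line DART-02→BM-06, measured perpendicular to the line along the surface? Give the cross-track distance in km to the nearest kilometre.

2831 km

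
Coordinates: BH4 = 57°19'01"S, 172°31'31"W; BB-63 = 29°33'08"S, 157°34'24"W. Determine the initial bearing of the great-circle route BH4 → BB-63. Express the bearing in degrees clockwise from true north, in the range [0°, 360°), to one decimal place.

27.0°

BH4: φ = -57.31694°, λ = -172.52528°
BB-63: φ = -29.55222°, λ = -157.57333°
Δλ = 14.9519°
y = sin Δλ · cos φ₂ = 0.224444
x = cos φ₁ sin φ₂ − sin φ₁ cos φ₂ cos Δλ = 0.441052
θ = atan2(y, x) = 26.9707° → 26.9707° (mod 360°)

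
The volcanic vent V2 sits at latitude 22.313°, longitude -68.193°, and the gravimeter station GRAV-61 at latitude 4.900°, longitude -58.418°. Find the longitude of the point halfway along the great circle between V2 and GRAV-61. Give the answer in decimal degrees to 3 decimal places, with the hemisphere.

63.124°W

Bx = cos φ₂ cos Δλ = 0.981880,  By = cos φ₂ sin Δλ = 0.169159
φₘ = atan2(sin φ₁ + sin φ₂, √((cos φ₁ + Bx)² + By²)) = 13.65423°
λₘ = λ₁ + atan2(By, cos φ₁ + Bx) = -63.12390°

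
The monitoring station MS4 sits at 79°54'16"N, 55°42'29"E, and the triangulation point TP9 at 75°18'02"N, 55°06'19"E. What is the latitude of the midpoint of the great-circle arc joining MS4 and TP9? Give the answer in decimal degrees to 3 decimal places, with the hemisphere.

77.603°N

MS4: φ = +79.90444°, λ = +55.70806°
TP9: φ = +75.30056°, λ = +55.10528°
Bx = cos φ₂ cos Δλ = 0.253735,  By = cos φ₂ sin Δλ = -0.002670
φₘ = atan2(sin φ₁ + sin φ₂, √((cos φ₁ + Bx)² + By²)) = 77.60266°
λₘ = λ₁ + atan2(By, cos φ₁ + Bx) = 55.35155°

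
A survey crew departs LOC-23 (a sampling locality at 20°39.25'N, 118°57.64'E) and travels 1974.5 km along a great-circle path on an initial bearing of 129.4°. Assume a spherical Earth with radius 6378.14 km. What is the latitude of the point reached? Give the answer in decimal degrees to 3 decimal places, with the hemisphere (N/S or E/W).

8.918°N

LOC-23: φ = +20.65417°, λ = +118.96067°
δ = d/R = 1974.5/6378.14 = 0.309573 rad
φ₂ = arcsin(sin φ₁ cos δ + cos φ₁ sin δ cos θ)
   = arcsin(0.35273·0.95246 + 0.93573·0.30465·-0.63473) = 8.91772°
λ₂ = λ₁ + atan2(sin θ sin δ cos φ₁, cos δ − sin φ₁ sin φ₂) = 132.74662°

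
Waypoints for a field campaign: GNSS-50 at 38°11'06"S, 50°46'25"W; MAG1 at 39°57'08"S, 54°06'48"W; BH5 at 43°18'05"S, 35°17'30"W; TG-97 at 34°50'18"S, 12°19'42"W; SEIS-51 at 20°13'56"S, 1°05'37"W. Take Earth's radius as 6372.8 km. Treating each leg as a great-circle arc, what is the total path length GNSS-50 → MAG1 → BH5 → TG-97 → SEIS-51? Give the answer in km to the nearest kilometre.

GNSS-50: φ = -38.18500°, λ = -50.77361°
MAG1: φ = -39.95222°, λ = -54.11333°
BH5: φ = -43.30139°, λ = -35.29167°
TG-97: φ = -34.83833°, λ = -12.32833°
SEIS-51: φ = -20.23222°, λ = -1.09361°
GNSS-50→MAG1: c = 0.054760 rad, d = 348.97 km
MAG1→BH5: c = 0.251820 rad, d = 1604.80 km
BH5→TG-97: c = 0.342922 rad, d = 2185.37 km
TG-97→SEIS-51: c = 0.308057 rad, d = 1963.18 km
Total = 348.97 + 1604.80 + 2185.37 + 1963.18 = 6102.33 km

6102 km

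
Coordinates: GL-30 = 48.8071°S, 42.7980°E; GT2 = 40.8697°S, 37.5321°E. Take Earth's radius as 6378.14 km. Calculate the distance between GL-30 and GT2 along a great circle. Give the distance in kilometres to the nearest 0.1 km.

975.9 km

Δφ = 7.9374°,  Δλ = -5.2659°
a = sin²(Δφ/2) + cos φ₁ cos φ₂ sin²(Δλ/2) = 0.005841
c = 2·arcsin(√a) = 0.153005 rad = 8.7665°
d = R·c = 6378.14 × 0.153005 = 975.9 km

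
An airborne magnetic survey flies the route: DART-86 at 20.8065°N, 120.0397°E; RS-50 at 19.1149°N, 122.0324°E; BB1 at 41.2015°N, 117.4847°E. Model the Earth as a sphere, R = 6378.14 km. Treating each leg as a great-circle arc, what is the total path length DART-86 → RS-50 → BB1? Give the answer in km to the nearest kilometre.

2777 km

DART-86→RS-50: c = 0.044047 rad, d = 280.94 km
RS-50→BB1: c = 0.391393 rad, d = 2496.36 km
Total = 280.94 + 2496.36 = 2777.30 km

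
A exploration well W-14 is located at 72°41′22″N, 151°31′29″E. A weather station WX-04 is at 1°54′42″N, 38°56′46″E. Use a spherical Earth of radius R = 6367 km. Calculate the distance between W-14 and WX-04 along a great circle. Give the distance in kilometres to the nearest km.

W-14: φ = +72.68944°, λ = +151.52472°
WX-04: φ = +1.91167°, λ = +38.94611°
Δφ = -70.7778°,  Δλ = -112.5786°
a = sin²(Δφ/2) + cos φ₁ cos φ₂ sin²(Δλ/2) = 0.541167
c = 2·arcsin(√a) = 1.653223 rad = 94.7227°
d = R·c = 6367 × 1.653223 = 10526.1 km

10526 km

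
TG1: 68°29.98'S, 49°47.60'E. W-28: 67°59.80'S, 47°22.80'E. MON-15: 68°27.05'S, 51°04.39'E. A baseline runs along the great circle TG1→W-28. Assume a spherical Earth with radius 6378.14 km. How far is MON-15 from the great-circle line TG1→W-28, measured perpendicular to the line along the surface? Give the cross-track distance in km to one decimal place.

TG1: φ = -68.49967°, λ = +49.79333°
W-28: φ = -67.99667°, λ = +47.38000°
MON-15: φ = -68.45083°, λ = +51.07317°
δ₁₃ = central angle TG1→MON-15 = 0.008240 rad  (haversine)
θ₁₃ = bearing TG1→MON-15 = 84.658°,  θ₁₂ = bearing TG1→W-28 = 298.230°
dₓₜ = R·arcsin(sin δ₁₃ · sin(θ₁₃ − θ₁₂)) = 6378.14·arcsin(0.00824·sin(-213.571°)) = 29.061 km
|dₓₜ| = 29.061 km

29.1 km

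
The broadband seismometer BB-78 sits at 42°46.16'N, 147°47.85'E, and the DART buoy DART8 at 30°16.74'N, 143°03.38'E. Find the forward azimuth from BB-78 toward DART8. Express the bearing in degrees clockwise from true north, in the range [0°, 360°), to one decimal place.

BB-78: φ = +42.76933°, λ = +147.79750°
DART8: φ = +30.27900°, λ = +143.05633°
Δλ = -4.7412°
y = sin Δλ · cos φ₂ = -0.071379
x = cos φ₁ sin φ₂ − sin φ₁ cos φ₂ cos Δλ = -0.214268
θ = atan2(y, x) = -161.5756° → 198.4244° (mod 360°)

198.4°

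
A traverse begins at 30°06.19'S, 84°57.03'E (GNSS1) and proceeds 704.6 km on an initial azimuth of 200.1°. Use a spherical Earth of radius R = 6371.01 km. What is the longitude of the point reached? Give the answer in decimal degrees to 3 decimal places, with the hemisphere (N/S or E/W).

GNSS1: φ = -30.10317°, λ = +84.95050°
δ = d/R = 704.6/6371.01 = 0.110595 rad
φ₂ = arcsin(sin φ₁ cos δ + cos φ₁ sin δ cos θ)
   = arcsin(-0.50156·0.99389 + 0.86512·0.11037·-0.93909) = -36.02669°
λ₂ = λ₁ + atan2(sin θ sin δ cos φ₁, cos δ − sin φ₁ sin φ₂) = 82.26238°

82.262°E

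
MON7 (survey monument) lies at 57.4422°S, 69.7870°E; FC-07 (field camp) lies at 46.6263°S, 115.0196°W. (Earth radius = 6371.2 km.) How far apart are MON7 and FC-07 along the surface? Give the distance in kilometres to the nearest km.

8435 km

Δφ = 10.8159°,  Δλ = 175.1934°
a = sin²(Δφ/2) + cos φ₁ cos φ₂ sin²(Δλ/2) = 0.377809
c = 2·arcsin(√a) = 1.323915 rad = 75.8547°
d = R·c = 6371.2 × 1.323915 = 8434.9 km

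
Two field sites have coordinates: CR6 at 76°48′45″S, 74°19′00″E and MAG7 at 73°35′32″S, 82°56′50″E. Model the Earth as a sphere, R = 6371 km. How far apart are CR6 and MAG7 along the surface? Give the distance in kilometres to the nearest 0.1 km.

CR6: φ = -76.81250°, λ = +74.31667°
MAG7: φ = -73.59222°, λ = +82.94722°
Δφ = 3.2203°,  Δλ = 8.6306°
a = sin²(Δφ/2) + cos φ₁ cos φ₂ sin²(Δλ/2) = 0.001154
c = 2·arcsin(√a) = 0.067966 rad = 3.8941°
d = R·c = 6371 × 0.067966 = 433.0 km

433.0 km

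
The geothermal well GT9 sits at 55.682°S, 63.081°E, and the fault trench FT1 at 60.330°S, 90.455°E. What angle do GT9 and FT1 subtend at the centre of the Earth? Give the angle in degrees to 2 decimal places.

15.10°

Δφ = -4.6480°,  Δλ = 27.3740°
a = sin²(Δφ/2) + cos φ₁ cos φ₂ sin²(Δλ/2) = 0.017269
c = 2·arcsin(√a) = 0.263587 rad = 15.1024°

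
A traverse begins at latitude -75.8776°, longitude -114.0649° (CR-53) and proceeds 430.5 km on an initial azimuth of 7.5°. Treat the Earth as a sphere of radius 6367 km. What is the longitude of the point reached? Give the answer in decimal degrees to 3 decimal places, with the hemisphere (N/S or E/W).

112.427°W

δ = d/R = 430.5/6367 = 0.067614 rad
φ₂ = arcsin(sin φ₁ cos δ + cos φ₁ sin δ cos θ)
   = arcsin(-0.96978·0.99772 + 0.24399·0.06756·0.99144) = -72.02976°
λ₂ = λ₁ + atan2(sin θ sin δ cos φ₁, cos δ − sin φ₁ sin φ₂) = -112.42695°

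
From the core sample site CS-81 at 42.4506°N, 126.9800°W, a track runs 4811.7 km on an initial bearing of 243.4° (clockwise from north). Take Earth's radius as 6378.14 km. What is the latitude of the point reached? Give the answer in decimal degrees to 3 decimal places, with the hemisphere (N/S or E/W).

δ = d/R = 4811.7/6378.14 = 0.754405 rad
φ₂ = arcsin(sin φ₁ cos δ + cos φ₁ sin δ cos θ)
   = arcsin(0.67495·0.72868 + 0.73786·0.68486·-0.44776) = 15.40026°
λ₂ = λ₁ + atan2(sin θ sin δ cos φ₁, cos δ − sin φ₁ sin φ₂) = -166.41278°

15.400°N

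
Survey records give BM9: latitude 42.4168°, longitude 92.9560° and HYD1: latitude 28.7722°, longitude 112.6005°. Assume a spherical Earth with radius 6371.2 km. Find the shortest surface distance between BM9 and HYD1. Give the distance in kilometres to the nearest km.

2326 km

Δφ = -13.6446°,  Δλ = 19.6445°
a = sin²(Δφ/2) + cos φ₁ cos φ₂ sin²(Δλ/2) = 0.032943
c = 2·arcsin(√a) = 0.365029 rad = 20.9146°
d = R·c = 6371.2 × 0.365029 = 2325.7 km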